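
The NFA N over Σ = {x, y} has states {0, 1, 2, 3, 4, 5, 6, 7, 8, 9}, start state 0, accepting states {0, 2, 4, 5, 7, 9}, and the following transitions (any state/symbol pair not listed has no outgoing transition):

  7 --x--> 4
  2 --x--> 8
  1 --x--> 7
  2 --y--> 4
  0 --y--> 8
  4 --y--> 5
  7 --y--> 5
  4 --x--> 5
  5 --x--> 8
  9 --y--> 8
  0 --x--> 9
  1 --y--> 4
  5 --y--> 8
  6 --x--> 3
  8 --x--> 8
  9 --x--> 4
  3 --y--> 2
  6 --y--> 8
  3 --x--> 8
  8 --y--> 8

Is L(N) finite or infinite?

finite

The useful states (reachable from 0 and able to reach an accepting state) are {0, 4, 5, 9}.
Restricted to these states the transition graph has no cycle, so every accepting path has bounded length and L is finite.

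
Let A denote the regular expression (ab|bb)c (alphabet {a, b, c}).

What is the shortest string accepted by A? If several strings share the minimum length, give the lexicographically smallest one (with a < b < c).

By inspection of the expression, no string of length less than 3 matches, and abc is the lexicographically first match of length 3.

abc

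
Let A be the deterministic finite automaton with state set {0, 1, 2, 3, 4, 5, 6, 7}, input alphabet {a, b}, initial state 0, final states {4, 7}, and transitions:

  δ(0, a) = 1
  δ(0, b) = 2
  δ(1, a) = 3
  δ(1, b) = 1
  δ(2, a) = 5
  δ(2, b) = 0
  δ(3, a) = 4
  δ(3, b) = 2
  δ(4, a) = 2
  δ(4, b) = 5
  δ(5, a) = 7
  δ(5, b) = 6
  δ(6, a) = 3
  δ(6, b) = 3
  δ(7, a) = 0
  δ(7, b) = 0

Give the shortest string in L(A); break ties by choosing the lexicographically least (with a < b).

A breadth-first search from 0 reaches an accepting state first via the path 0 → 1 → 3 → 4 on input aaa.
No string of length < 3 is accepted (BFS exhausts all shorter strings without reaching an accepting state), and aaa is the lexicographically least accepting string of length 3.

aaa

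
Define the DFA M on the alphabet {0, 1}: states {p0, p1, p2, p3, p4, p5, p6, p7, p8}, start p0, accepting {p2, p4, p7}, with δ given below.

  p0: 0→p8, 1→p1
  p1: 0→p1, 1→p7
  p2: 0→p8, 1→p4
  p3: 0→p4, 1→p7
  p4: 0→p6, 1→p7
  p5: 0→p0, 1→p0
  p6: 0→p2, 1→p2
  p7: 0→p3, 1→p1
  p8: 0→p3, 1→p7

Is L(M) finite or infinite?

infinite

State p8 is reachable from the start and can reach an accepting state, and it lies on the cycle p8 → p3 → p4 → p6 → p2 → p8.
Traversing that cycle any number of times yields accepted strings of unbounded length, so the language is infinite.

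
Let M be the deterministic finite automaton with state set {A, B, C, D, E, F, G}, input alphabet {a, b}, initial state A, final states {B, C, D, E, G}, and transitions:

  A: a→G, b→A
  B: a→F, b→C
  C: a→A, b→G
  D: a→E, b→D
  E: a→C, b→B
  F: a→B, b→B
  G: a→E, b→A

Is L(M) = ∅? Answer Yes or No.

No

The string a is accepted: the run A → G ends in the accepting state G.
Since at least one string is accepted, L(M) is not empty.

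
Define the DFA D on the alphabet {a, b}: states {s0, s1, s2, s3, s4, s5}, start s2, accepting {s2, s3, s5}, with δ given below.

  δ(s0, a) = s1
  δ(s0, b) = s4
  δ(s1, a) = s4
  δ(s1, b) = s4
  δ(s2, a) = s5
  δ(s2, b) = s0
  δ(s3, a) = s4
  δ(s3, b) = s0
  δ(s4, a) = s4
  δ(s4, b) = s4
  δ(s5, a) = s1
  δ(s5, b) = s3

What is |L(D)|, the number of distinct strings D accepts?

The useful subgraph on states {s2, s3, s5} is acyclic, so L(D) is finite; the longest accepting path visits 3 useful states, giving maximum string length 2.
Counting accepting paths from s2 by length: 1 of length 0, 1 of length 1, 1 of length 2. Total 3.

3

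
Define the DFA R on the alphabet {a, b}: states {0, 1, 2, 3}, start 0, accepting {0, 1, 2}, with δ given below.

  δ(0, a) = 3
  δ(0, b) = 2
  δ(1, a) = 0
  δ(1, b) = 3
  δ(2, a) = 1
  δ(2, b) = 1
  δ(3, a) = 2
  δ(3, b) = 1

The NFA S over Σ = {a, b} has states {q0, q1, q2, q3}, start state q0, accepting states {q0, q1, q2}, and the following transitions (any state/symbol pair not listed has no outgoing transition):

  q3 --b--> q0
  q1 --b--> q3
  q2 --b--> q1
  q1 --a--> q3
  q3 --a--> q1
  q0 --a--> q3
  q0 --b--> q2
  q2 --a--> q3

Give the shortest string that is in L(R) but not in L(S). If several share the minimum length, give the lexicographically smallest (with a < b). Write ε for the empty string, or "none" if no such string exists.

ba

The string ba is accepted by R but not by S.
No shorter string lies in the difference, and ba is the lexicographically first length-2 string in L(R) \ L(S).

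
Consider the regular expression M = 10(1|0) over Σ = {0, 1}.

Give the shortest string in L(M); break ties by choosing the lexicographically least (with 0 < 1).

By inspection of the expression, no string of length less than 3 matches, and 100 is the lexicographically first match of length 3.

100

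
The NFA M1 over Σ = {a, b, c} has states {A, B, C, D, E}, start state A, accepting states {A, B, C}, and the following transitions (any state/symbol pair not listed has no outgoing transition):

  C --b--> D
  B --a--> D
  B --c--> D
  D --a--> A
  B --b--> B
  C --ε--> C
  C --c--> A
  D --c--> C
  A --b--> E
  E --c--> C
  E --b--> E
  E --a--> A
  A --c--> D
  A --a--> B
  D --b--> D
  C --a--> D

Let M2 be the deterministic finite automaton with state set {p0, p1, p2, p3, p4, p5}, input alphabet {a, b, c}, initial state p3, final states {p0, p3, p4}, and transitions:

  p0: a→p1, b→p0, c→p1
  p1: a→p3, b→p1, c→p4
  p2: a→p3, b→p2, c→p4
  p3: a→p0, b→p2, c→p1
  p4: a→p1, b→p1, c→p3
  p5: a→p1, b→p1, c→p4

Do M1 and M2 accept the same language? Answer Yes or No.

Yes

Exploring the product automaton M1 × M2 from the start pair (A, p3), following both machines on each input symbol, reaches 5 state pairs: (A, p3), (B, p0), (E, p2), (D, p1), (C, p4).
M1 accepts in {A, B, C} and M2 accepts in {p0, p3, p4}. In every reachable pair the two components are either both accepting — (A, p3), (B, p0), (C, p4) — or both non-accepting, so no string is accepted by exactly one of the machines: L(M1) \ L(M2) and L(M2) \ L(M1) are both empty.
Hence every string is accepted by M1 iff it is accepted by M2, and the two languages coincide.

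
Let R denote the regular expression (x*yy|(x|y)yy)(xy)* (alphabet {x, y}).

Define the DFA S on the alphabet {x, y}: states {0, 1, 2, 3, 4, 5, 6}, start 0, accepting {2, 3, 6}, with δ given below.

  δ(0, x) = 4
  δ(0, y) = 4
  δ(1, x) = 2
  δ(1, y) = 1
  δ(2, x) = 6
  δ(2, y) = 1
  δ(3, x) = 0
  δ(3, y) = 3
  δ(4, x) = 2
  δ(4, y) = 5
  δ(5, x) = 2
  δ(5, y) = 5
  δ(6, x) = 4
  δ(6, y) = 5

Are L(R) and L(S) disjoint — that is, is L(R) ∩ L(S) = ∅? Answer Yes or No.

Converting the expression R to a DFA (subset construction, then merging equivalent states) gives the minimal DFA with states {r0, r1, r2, r3, r4, r5, r6}, start state r0, accepting states {r5, r6} and transitions r0: x→r1, y→r2; r1: x→r1, y→r3; r2: x→r4, y→r5; r3: x→r4, y→r6; r4: x→r4, y→r4; r5: x→r3, y→r6; r6: x→r3, y→r4.
Exploring the product automaton R × S from the start pair (r0, 0), following both machines on each input symbol, reaches 16 state pairs: (r0, 0), (r1, 4), (r2, 4), (r1, 2), (r3, 5), (r4, 2), (r5, 5), (r1, 6), (r3, 1), (r6, 5), (r4, 6), (r4, 1), (r3, 2), (r6, 1), (r4, 5), (r4, 4).
R accepts in {r5, r6} and S accepts in {2, 3, 6}; no reachable pair has both components accepting, so no string drives both machines to acceptance simultaneously and L(R) ∩ L(S) = ∅.
So no string is accepted by both, and the intersection is empty.

Yes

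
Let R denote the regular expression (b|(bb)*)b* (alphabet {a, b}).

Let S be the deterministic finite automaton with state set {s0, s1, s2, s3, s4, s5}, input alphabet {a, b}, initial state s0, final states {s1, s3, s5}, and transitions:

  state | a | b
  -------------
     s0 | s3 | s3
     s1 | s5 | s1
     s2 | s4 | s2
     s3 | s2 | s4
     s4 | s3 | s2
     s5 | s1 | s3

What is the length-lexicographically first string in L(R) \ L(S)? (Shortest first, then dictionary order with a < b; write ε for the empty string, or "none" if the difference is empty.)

The empty string ε is accepted by R but not by S.
Since ε is the unique shortest string, it is the required witness.

ε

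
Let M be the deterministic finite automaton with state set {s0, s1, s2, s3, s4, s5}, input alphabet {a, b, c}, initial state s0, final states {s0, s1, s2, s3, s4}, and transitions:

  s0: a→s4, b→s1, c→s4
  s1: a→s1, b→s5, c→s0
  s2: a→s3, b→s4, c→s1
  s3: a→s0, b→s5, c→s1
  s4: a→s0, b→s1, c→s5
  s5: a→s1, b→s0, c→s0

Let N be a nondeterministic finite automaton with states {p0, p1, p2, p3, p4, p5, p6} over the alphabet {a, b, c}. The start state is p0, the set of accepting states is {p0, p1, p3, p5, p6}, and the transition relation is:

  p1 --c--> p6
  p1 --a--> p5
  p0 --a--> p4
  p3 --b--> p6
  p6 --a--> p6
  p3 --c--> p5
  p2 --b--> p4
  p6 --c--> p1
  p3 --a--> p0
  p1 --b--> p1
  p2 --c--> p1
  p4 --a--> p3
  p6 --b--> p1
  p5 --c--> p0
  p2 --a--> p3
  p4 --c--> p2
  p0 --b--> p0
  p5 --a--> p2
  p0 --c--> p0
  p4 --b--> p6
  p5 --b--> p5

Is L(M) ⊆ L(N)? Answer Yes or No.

No

The string a is in L(M) but not in L(N).
So L(M) ⊄ L(N).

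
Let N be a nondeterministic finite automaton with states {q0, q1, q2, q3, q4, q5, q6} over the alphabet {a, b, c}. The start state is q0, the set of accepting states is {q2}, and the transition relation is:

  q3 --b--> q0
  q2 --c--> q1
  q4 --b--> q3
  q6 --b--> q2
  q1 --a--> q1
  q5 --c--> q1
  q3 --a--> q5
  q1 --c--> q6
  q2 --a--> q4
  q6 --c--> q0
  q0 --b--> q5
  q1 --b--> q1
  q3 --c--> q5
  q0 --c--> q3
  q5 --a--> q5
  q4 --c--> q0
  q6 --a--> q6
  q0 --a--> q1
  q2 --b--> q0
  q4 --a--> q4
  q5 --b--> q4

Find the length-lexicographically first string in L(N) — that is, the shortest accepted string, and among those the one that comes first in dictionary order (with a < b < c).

A breadth-first search from q0 reaches an accepting state first via the path q0 → q1 → q6 → q2 on input acb.
No string of length < 3 is accepted (BFS exhausts all shorter strings without reaching an accepting state), and acb is the lexicographically least accepting string of length 3.

acb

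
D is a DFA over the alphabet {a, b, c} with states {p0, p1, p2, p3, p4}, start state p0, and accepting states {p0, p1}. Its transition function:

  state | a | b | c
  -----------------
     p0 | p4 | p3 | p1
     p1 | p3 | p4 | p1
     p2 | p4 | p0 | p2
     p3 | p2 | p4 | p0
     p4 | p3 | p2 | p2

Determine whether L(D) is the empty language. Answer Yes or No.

No

The empty string ε is accepted: the run p0 ends in the accepting state p0.
Since at least one string is accepted, L(D) is not empty.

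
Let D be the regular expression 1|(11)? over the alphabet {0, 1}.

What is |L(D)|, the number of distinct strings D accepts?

3

The expression has no Kleene star, so L(D) is finite. Expanding the alternatives gives {ε, 1, 11}.
That is 1 of length 0, 1 of length 1, 1 of length 2: 3 strings in all.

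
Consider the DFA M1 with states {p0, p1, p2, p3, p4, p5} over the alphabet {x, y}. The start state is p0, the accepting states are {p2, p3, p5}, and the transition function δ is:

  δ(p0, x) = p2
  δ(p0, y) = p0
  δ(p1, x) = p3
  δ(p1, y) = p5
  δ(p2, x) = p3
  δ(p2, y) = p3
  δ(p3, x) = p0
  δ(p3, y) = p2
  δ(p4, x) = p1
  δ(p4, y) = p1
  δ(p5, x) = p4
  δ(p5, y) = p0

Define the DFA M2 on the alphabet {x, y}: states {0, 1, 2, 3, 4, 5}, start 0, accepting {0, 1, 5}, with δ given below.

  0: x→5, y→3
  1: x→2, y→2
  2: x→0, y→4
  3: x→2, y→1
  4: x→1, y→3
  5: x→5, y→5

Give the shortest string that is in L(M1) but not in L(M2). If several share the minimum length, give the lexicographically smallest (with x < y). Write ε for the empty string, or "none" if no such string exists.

The string yx is accepted by M1 but not by M2.
No shorter string lies in the difference, and yx is the lexicographically first length-2 string in L(M1) \ L(M2).

yx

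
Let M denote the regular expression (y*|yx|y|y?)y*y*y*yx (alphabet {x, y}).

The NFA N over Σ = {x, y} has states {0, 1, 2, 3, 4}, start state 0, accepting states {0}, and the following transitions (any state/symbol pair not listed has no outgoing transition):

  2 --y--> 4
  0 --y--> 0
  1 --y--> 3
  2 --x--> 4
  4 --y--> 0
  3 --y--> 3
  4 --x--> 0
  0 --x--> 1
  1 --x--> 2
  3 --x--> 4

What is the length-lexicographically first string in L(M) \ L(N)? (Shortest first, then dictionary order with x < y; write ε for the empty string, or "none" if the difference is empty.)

The string yx is accepted by M but not by N.
No shorter string lies in the difference, and yx is the lexicographically first length-2 string in L(M) \ L(N).

yx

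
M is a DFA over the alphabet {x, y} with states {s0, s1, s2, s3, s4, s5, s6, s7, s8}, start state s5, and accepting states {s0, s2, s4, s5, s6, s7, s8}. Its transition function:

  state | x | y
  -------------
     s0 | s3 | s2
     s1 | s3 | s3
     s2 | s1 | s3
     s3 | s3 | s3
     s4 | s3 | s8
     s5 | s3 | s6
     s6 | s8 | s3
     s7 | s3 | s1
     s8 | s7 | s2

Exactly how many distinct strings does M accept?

5

The useful subgraph on states {s2, s5, s6, s7, s8} is acyclic, so L(M) is finite; the longest accepting path visits 4 useful states, giving maximum string length 3.
Counting accepting paths from s5 by length: 1 of length 0, 1 of length 1, 1 of length 2, 2 of length 3. Total 5.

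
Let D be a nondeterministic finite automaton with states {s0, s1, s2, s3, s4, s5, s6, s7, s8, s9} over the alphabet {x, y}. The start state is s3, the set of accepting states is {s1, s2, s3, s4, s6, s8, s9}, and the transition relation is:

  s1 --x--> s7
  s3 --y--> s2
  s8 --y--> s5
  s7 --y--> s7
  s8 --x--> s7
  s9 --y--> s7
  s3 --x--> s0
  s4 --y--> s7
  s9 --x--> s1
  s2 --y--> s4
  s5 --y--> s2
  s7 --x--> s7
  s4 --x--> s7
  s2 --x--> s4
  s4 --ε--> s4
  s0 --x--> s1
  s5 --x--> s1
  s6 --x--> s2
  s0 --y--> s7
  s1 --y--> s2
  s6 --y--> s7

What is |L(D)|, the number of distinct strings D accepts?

The useful subgraph on states {s0, s1, s2, s3, s4} is acyclic, so L(D) is finite; the longest accepting path visits 5 useful states, giving maximum string length 4.
Counting accepting paths from s3 by length: 1 of length 0, 1 of length 1, 3 of length 2, 1 of length 3, 2 of length 4. Total 8.

8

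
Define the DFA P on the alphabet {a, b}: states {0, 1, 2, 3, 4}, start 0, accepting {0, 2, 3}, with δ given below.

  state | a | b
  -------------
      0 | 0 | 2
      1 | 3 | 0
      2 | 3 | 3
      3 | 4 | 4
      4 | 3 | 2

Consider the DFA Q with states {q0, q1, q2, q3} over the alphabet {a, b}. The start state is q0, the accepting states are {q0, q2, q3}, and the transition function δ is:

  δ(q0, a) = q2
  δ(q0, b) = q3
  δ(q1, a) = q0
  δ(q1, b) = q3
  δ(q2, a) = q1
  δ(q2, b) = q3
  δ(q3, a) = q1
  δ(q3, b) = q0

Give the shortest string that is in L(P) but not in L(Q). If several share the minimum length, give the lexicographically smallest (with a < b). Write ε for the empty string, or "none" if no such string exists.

The string aa is accepted by P but not by Q.
No shorter string lies in the difference, and aa is the lexicographically first length-2 string in L(P) \ L(Q).

aa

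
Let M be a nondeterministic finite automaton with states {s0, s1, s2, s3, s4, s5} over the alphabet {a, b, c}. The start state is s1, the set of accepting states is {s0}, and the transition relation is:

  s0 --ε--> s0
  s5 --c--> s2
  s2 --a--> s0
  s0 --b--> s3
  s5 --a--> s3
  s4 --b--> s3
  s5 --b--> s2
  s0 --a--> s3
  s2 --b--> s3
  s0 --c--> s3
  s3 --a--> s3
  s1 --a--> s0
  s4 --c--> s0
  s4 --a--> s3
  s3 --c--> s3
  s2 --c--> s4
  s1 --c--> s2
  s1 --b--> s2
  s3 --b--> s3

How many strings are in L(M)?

5

The useful subgraph on states {s0, s1, s2, s4} is acyclic, so L(M) is finite; the longest accepting path visits 4 useful states, giving maximum string length 3.
Counting accepting paths from s1 by length: 1 of length 1, 2 of length 2, 2 of length 3. Total 5.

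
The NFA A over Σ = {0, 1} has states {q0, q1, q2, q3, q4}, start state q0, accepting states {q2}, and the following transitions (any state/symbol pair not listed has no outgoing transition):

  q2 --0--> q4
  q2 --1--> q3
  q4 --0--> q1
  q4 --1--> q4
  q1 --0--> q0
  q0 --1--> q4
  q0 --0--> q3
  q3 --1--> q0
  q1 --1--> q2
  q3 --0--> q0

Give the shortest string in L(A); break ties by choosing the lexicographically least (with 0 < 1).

101

A breadth-first search from q0 reaches an accepting state first via the path q0 → q4 → q1 → q2 on input 101.
No string of length < 3 is accepted (BFS exhausts all shorter strings without reaching an accepting state), and 101 is the lexicographically least accepting string of length 3.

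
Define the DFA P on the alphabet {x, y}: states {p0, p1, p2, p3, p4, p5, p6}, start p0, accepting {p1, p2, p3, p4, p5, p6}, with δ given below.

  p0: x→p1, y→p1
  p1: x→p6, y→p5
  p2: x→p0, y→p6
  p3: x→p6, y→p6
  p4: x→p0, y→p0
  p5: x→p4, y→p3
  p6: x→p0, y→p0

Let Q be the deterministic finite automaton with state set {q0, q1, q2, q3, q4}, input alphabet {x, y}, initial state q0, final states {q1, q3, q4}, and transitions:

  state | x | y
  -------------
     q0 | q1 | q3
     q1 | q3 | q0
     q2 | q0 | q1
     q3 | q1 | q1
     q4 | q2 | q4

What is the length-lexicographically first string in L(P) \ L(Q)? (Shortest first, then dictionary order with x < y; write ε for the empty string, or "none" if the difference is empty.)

The string xy is accepted by P but not by Q.
No shorter string lies in the difference, and xy is the lexicographically first length-2 string in L(P) \ L(Q).

xy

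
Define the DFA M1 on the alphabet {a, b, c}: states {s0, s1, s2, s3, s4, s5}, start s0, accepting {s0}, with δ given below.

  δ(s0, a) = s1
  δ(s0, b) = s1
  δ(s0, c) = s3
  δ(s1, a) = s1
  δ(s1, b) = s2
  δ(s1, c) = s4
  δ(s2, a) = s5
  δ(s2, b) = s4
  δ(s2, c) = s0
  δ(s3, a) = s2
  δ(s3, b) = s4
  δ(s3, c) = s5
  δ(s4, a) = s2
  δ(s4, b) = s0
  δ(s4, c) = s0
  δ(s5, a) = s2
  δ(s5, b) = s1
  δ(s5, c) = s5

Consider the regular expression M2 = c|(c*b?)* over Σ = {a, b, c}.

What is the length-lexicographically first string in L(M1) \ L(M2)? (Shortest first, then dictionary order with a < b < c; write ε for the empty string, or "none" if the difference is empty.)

abc

The string abc is accepted by M1 but not by M2.
No shorter string lies in the difference, and abc is the lexicographically first length-3 string in L(M1) \ L(M2).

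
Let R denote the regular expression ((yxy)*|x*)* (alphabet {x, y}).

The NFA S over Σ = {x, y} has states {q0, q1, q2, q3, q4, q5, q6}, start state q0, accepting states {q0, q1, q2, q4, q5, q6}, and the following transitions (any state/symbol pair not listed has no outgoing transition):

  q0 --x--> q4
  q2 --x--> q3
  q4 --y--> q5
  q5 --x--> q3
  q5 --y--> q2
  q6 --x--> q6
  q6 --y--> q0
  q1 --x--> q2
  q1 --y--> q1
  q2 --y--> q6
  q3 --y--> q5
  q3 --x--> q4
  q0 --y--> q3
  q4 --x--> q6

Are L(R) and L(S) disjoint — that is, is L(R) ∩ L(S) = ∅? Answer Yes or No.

No

The empty string ε is accepted by both R and S.
Hence L(R) ∩ L(S) ≠ ∅.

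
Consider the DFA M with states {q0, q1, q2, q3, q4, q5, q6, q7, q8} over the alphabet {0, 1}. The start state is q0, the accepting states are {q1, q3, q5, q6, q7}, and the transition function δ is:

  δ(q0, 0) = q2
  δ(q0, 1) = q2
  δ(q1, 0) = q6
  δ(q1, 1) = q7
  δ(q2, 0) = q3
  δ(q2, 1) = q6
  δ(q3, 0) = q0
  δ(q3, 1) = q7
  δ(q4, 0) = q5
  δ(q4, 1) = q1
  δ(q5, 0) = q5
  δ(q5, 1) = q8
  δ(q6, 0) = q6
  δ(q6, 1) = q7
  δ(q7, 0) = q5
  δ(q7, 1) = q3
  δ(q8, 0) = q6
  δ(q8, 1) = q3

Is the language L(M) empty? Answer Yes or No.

No

The string 00 is accepted: the run q0 → q2 → q3 ends in the accepting state q3.
Since at least one string is accepted, L(M) is not empty.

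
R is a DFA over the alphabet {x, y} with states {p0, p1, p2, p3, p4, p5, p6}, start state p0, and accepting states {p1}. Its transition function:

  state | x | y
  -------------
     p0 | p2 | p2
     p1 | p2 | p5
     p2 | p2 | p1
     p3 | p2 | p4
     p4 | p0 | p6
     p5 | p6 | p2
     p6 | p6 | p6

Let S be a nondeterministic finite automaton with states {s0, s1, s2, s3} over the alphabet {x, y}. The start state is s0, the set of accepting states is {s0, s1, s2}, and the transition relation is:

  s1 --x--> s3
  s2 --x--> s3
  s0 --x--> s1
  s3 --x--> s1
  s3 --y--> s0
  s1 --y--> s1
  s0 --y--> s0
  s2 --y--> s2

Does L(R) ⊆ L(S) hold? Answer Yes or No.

Yes

Exploring the product automaton R × S from the start pair (p0, s0), following both machines on each input symbol, reaches 11 state pairs: (p0, s0), (p2, s1), (p2, s0), (p2, s3), (p1, s1), (p1, s0), (p5, s1), (p5, s0), (p6, s3), (p6, s1), (p6, s0).
R accepts in {p1} and S accepts in {s0, s1, s2}. The reachable pairs whose R-component is accepting are (p1, s1), (p1, s0); in each of them the S-component is accepting too, so the product for L(R) \ L(S) (R-component accepting, S-component rejecting) has no reachable accepting pair and the difference is empty.
Hence every string in L(R) is also in L(S).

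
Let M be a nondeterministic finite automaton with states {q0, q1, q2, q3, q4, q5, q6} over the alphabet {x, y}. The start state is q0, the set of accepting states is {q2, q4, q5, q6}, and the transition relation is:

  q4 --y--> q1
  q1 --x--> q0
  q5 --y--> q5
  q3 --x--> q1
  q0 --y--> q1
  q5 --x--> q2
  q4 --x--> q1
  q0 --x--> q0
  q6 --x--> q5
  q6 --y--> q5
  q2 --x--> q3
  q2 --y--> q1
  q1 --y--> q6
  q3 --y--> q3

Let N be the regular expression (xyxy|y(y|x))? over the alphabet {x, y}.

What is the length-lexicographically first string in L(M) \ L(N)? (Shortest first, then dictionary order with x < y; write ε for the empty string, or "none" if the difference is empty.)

xyy

The string xyy is accepted by M but not by N.
No shorter string lies in the difference, and xyy is the lexicographically first length-3 string in L(M) \ L(N).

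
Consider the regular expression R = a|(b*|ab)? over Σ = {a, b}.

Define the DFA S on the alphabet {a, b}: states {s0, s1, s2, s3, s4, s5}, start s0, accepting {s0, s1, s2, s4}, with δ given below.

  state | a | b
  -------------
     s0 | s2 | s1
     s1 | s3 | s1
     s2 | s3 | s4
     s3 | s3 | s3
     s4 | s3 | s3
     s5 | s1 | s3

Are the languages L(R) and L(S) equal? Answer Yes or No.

Yes

Converting the expression R to a DFA (subset construction, then merging equivalent states) gives the minimal DFA with states {r0, r1, r2, r3, r4}, start state r0, accepting states {r0, r1, r2, r4} and transitions r0: a→r1, b→r2; r1: a→r3, b→r4; r2: a→r3, b→r2; r3: a→r3, b→r3; r4: a→r3, b→r3.
Exploring the product automaton R × S from the start pair (r0, s0), following both machines on each input symbol, reaches 5 state pairs: (r0, s0), (r1, s2), (r2, s1), (r3, s3), (r4, s4).
R accepts in {r0, r1, r2, r4} and S accepts in {s0, s1, s2, s4}. In every reachable pair the two components are either both accepting — (r0, s0), (r1, s2), (r2, s1), (r4, s4) — or both non-accepting, so no string is accepted by exactly one of the machines: L(R) \ L(S) and L(S) \ L(R) are both empty.
Hence every string is accepted by R iff it is accepted by S, and the two languages coincide.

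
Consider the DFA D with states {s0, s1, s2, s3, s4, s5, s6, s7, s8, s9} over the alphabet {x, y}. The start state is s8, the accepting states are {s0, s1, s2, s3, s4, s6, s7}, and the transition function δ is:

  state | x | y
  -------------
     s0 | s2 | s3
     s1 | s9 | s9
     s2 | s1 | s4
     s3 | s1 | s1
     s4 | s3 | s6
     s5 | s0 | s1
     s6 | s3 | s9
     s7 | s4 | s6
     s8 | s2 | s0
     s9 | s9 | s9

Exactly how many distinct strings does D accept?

The useful subgraph on states {s0, s1, s2, s3, s4, s6, s8} is acyclic, so L(D) is finite; the longest accepting path visits 7 useful states, giving maximum string length 6.
Counting accepting paths from s8 by length: 2 of length 1, 4 of length 2, 6 of length 3, 5 of length 4, 5 of length 5, 2 of length 6. Total 24.

24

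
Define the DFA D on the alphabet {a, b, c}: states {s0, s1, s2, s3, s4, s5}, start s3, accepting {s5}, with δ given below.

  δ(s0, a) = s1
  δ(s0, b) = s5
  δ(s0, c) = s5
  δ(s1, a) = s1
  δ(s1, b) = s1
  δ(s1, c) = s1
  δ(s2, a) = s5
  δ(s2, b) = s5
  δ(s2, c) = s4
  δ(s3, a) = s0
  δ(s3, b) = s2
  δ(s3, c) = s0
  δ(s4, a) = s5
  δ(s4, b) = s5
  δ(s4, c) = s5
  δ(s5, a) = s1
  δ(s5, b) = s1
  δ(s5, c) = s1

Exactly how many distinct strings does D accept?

9

The useful subgraph on states {s0, s2, s3, s4, s5} is acyclic, so L(D) is finite; the longest accepting path visits 4 useful states, giving maximum string length 3.
Counting accepting paths from s3 by length: 6 of length 2, 3 of length 3. Total 9.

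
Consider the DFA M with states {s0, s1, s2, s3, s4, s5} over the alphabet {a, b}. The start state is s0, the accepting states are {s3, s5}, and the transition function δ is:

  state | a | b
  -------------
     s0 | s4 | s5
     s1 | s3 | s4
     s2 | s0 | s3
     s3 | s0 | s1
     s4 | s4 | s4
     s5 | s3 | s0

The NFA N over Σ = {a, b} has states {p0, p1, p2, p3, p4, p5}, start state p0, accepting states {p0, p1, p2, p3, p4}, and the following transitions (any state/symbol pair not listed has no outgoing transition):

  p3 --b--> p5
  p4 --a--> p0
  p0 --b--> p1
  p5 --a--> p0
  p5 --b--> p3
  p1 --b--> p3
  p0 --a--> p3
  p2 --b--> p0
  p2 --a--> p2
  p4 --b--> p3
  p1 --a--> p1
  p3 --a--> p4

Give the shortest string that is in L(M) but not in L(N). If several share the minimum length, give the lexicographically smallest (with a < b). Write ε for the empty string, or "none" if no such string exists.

bbb

The string bbb is accepted by M but not by N.
No shorter string lies in the difference, and bbb is the lexicographically first length-3 string in L(M) \ L(N).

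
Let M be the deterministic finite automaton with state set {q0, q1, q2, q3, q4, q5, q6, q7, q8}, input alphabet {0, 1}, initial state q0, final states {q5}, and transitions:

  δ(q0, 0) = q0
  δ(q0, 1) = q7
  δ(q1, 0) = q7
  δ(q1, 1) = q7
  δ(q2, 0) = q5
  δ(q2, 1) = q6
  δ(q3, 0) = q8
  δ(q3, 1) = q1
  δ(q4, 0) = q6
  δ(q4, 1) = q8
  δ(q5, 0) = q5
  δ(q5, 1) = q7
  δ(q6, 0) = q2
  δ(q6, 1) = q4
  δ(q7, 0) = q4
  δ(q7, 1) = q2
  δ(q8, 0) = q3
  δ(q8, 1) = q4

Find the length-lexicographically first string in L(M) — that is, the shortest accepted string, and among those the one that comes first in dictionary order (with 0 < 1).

A breadth-first search from q0 reaches an accepting state first via the path q0 → q7 → q2 → q5 on input 110.
No string of length < 3 is accepted (BFS exhausts all shorter strings without reaching an accepting state), and 110 is the lexicographically least accepting string of length 3.

110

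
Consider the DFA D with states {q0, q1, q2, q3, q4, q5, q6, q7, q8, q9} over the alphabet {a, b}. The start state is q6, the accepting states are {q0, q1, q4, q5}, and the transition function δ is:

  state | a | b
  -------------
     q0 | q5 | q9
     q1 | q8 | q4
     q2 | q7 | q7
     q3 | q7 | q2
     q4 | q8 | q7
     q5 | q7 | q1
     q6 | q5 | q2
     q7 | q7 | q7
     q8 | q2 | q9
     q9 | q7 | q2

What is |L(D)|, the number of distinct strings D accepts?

3

The useful subgraph on states {q1, q4, q5, q6} is acyclic, so L(D) is finite; the longest accepting path visits 4 useful states, giving maximum string length 3.
Counting accepting paths from q6 by length: 1 of length 1, 1 of length 2, 1 of length 3. Total 3.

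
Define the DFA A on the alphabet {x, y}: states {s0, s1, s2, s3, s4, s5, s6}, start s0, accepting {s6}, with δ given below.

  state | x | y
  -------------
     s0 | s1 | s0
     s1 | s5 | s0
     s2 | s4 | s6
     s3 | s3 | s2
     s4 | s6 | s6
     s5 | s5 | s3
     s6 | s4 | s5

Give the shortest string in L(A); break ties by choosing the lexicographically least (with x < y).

A breadth-first search from s0 reaches an accepting state first via the path s0 → s1 → s5 → s3 → s2 → s6 on input xxyyy.
No string of length < 5 is accepted (BFS exhausts all shorter strings without reaching an accepting state), and xxyyy is the lexicographically least accepting string of length 5.

xxyyy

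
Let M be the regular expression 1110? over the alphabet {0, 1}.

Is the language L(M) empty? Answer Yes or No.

The string 111 matches the expression, so it belongs to L(M).
Since L(M) contains at least one string, it is not empty.

No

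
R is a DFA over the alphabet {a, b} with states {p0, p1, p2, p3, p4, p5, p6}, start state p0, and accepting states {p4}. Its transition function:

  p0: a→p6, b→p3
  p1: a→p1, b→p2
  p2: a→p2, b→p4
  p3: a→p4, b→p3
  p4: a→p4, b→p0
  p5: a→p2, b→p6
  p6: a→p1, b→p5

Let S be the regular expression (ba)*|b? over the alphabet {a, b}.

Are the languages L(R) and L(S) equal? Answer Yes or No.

The string baa is accepted by R but rejected by S.
So L(R) ≠ L(S).

No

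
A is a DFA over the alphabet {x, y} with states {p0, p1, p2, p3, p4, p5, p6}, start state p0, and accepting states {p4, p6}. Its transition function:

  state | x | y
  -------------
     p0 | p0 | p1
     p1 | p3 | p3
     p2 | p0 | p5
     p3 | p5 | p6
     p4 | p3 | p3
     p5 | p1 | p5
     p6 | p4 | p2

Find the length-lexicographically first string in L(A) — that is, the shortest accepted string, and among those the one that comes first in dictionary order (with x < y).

yxy

A breadth-first search from p0 reaches an accepting state first via the path p0 → p1 → p3 → p6 on input yxy.
No string of length < 3 is accepted (BFS exhausts all shorter strings without reaching an accepting state), and yxy is the lexicographically least accepting string of length 3.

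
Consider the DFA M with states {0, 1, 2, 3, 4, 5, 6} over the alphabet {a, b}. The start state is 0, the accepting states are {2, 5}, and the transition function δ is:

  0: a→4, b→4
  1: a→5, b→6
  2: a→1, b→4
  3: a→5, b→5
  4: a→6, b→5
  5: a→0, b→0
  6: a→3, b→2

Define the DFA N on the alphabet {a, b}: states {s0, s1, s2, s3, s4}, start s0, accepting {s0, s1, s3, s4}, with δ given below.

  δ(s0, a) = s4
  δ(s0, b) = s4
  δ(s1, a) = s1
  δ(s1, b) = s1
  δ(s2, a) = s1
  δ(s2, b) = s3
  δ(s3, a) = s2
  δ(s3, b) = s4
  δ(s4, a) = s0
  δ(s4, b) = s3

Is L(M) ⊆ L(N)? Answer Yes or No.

Yes

Exploring the product automaton M × N from the start pair (0, s0), following both machines on each input symbol, reaches 29 state pairs: (0, s0), (4, s4), (6, s0), (5, s3), (3, s4), (2, s4), (0, s2), (0, s4), (5, s0), (1, s0), (4, s3), (4, s1), (4, s0), (5, s4), (6, s4), (6, s2), (6, s1), (5, s1), (0, s3), (3, s0), (2, s3), (3, s1), (2, s1), (0, s1), (4, s2), (1, s2), (1, s1), (6, s3), (3, s2).
M accepts in {2, 5} and N accepts in {s0, s1, s3, s4}. The reachable pairs whose M-component is accepting are (5, s3), (2, s4), (5, s0), (5, s4), (5, s1), (2, s3), (2, s1); in each of them the N-component is accepting too, so the product for L(M) \ L(N) (M-component accepting, N-component rejecting) has no reachable accepting pair and the difference is empty.
Hence every string in L(M) is also in L(N).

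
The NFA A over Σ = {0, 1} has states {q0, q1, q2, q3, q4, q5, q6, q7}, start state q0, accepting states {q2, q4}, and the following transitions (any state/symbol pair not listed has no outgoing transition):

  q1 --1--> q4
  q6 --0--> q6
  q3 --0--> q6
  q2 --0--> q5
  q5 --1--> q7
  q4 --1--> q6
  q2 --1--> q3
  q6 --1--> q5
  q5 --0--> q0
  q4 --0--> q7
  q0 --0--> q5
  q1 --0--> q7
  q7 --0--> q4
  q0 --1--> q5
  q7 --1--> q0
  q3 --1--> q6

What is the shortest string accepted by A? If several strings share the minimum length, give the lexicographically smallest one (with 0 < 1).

010

A breadth-first search from q0 reaches an accepting state first via the path q0 → q5 → q7 → q4 on input 010.
No string of length < 3 is accepted (BFS exhausts all shorter strings without reaching an accepting state), and 010 is the lexicographically least accepting string of length 3.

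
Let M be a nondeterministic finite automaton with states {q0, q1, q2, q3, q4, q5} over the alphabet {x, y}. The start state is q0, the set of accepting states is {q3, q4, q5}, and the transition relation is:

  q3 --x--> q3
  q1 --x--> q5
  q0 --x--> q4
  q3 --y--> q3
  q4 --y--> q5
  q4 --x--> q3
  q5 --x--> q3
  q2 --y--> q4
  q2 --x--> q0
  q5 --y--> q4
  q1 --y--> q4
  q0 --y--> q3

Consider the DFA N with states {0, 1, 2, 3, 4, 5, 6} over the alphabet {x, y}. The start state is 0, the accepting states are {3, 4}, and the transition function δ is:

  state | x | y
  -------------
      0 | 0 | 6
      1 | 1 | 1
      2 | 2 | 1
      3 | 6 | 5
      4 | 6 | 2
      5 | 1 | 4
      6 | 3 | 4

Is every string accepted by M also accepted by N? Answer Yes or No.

No

The string x is in L(M) but not in L(N).
So L(M) ⊄ L(N).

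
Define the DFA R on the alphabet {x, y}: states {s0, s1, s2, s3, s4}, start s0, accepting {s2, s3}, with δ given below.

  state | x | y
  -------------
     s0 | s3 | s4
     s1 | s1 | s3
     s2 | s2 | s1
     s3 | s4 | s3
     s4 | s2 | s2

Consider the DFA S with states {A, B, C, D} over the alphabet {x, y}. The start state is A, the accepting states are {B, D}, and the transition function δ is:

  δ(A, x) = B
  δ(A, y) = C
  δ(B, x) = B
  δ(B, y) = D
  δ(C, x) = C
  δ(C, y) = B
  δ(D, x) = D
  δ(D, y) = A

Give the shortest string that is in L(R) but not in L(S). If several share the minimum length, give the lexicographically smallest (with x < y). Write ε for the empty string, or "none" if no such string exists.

yx

The string yx is accepted by R but not by S.
No shorter string lies in the difference, and yx is the lexicographically first length-2 string in L(R) \ L(S).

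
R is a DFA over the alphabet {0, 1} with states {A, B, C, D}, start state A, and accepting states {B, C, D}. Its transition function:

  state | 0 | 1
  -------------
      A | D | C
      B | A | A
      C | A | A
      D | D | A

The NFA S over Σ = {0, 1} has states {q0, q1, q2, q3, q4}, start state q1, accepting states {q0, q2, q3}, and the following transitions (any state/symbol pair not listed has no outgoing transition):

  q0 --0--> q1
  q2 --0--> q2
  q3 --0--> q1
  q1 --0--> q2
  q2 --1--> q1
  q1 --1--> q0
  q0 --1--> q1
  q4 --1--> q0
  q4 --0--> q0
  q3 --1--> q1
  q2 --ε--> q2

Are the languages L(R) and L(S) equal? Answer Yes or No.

Exploring the product automaton R × S from the start pair (A, q1), following both machines on each input symbol, reaches 3 state pairs: (A, q1), (D, q2), (C, q0).
R accepts in {B, C, D} and S accepts in {q0, q2, q3}. In every reachable pair the two components are either both accepting — (D, q2), (C, q0) — or both non-accepting, so no string is accepted by exactly one of the machines: L(R) \ L(S) and L(S) \ L(R) are both empty.
Hence every string is accepted by R iff it is accepted by S, and the two languages coincide.

Yes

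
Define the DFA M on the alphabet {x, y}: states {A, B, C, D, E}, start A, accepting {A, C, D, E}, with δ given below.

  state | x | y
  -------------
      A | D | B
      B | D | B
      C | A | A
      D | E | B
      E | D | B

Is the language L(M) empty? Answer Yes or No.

The empty string ε is accepted: the run A ends in the accepting state A.
Since at least one string is accepted, L(M) is not empty.

No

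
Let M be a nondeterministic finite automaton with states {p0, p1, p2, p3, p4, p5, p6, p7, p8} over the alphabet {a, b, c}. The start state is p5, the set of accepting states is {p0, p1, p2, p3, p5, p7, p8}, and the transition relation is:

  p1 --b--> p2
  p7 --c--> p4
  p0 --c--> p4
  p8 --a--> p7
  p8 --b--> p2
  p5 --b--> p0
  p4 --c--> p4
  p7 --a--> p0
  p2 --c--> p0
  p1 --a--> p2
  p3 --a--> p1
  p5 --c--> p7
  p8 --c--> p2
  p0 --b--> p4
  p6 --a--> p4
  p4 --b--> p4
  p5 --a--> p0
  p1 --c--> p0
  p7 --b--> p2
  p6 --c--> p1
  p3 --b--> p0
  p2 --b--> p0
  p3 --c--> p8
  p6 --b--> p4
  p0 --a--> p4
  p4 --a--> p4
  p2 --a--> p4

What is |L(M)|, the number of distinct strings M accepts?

8

The useful subgraph on states {p0, p2, p5, p7} is acyclic, so L(M) is finite; the longest accepting path visits 4 useful states, giving maximum string length 3.
Counting accepting paths from p5 by length: 1 of length 0, 3 of length 1, 2 of length 2, 2 of length 3. Total 8.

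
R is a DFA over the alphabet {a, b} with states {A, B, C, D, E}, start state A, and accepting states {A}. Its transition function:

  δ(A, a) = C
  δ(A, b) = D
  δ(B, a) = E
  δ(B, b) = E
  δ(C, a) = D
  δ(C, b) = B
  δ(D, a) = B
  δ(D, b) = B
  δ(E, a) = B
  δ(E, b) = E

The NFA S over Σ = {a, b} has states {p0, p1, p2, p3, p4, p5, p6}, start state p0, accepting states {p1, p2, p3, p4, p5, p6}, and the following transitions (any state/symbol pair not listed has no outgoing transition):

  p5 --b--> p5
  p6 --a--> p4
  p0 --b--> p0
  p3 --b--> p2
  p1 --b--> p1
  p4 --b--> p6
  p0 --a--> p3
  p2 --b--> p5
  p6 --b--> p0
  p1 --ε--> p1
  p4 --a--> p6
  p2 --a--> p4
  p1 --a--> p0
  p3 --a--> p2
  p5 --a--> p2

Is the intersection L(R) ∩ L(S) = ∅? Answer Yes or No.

Yes

Exploring the product automaton R × S from the start pair (A, p0), following both machines on each input symbol, reaches 16 state pairs: (A, p0), (C, p3), (D, p0), (D, p2), (B, p2), (B, p3), (B, p0), (B, p4), (B, p5), (E, p4), (E, p5), (E, p2), (E, p3), (E, p0), (E, p6), (B, p6).
R accepts in {A} and S accepts in {p1, p2, p3, p4, p5, p6}; no reachable pair has both components accepting, so no string drives both machines to acceptance simultaneously and L(R) ∩ L(S) = ∅.
So no string is accepted by both, and the intersection is empty.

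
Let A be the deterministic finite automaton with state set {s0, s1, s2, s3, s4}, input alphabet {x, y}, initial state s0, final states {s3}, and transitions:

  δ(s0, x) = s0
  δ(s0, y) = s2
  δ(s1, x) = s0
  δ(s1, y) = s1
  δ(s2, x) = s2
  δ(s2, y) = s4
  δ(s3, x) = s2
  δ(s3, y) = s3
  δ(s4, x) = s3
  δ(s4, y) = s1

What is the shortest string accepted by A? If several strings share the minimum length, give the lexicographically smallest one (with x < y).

yyx

A breadth-first search from s0 reaches an accepting state first via the path s0 → s2 → s4 → s3 on input yyx.
No string of length < 3 is accepted (BFS exhausts all shorter strings without reaching an accepting state), and yyx is the lexicographically least accepting string of length 3.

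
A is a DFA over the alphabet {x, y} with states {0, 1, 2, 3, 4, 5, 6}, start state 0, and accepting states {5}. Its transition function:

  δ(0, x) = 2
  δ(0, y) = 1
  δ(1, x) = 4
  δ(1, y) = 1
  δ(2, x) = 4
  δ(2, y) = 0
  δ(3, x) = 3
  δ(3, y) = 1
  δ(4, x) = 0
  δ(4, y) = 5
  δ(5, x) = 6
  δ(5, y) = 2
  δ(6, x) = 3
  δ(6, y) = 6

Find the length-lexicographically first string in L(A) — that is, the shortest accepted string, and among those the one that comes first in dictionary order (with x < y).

xxy

A breadth-first search from 0 reaches an accepting state first via the path 0 → 2 → 4 → 5 on input xxy.
No string of length < 3 is accepted (BFS exhausts all shorter strings without reaching an accepting state), and xxy is the lexicographically least accepting string of length 3.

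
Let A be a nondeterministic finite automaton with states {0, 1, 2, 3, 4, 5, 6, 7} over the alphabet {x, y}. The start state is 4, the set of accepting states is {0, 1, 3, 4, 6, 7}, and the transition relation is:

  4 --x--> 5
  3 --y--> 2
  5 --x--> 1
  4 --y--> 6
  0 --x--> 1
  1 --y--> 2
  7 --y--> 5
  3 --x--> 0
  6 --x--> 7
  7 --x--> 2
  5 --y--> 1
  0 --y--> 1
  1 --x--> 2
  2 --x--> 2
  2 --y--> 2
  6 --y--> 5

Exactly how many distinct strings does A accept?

9

The useful subgraph on states {1, 4, 5, 6, 7} is acyclic, so L(A) is finite; the longest accepting path visits 5 useful states, giving maximum string length 4.
Counting accepting paths from 4 by length: 1 of length 0, 1 of length 1, 3 of length 2, 2 of length 3, 2 of length 4. Total 9.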